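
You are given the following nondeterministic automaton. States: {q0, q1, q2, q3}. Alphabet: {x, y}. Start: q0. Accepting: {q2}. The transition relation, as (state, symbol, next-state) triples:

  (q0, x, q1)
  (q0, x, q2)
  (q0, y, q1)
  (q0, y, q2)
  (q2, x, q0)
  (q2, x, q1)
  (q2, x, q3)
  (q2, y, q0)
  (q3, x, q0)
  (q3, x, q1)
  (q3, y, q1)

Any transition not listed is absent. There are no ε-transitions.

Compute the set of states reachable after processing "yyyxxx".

{q0, q1, q2, q3}

Start in {q0}.
Read 'y': q0→{q1, q2}; now {q1, q2}.
Read 'y': q1→∅, q2→{q0}; now {q0}.
Read 'y': q0→{q1, q2}; now {q1, q2}.
Read 'x': q1→∅, q2→{q0, q1, q3}; now {q0, q1, q3}.
Read 'x': q0→{q1, q2}, q1→∅, q3→{q0, q1}; now {q0, q1, q2}.
Read 'x': q0→{q1, q2}, q1→∅, q2→{q0, q1, q3}; now {q0, q1, q2, q3}.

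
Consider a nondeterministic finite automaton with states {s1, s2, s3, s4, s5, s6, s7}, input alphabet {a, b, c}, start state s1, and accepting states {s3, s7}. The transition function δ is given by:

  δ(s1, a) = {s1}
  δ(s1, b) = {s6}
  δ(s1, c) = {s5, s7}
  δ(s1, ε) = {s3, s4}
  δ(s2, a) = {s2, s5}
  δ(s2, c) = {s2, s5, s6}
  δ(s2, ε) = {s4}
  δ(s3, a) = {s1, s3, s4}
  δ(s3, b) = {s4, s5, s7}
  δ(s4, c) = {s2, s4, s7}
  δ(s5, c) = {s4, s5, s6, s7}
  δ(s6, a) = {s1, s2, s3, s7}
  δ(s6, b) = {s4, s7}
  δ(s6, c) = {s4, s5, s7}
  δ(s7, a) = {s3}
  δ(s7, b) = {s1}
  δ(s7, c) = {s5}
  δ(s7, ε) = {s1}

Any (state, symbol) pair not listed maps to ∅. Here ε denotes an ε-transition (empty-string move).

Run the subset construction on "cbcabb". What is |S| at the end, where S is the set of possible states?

6

Start: ε-closure({s1}) = {s1, s3, s4}.
Read 'c': {s1, s3, s4} → {s1, s2, s3, s4, s5, s7}.
Read 'b': {s1, s2, s3, s4, s5, s7} → {s1, s3, s4, s5, s6, s7}.
Read 'c': {s1, s3, s4, s5, s6, s7} → {s1, s2, s3, s4, s5, s6, s7}.
Read 'a': {s1, s2, s3, s4, s5, s6, s7} → {s1, s2, s3, s4, s5, s7}.
Read 'b': {s1, s2, s3, s4, s5, s7} → {s1, s3, s4, s5, s6, s7}.
Read 'b': {s1, s3, s4, s5, s6, s7} → {s1, s3, s4, s5, s6, s7}.
That set has 6 states.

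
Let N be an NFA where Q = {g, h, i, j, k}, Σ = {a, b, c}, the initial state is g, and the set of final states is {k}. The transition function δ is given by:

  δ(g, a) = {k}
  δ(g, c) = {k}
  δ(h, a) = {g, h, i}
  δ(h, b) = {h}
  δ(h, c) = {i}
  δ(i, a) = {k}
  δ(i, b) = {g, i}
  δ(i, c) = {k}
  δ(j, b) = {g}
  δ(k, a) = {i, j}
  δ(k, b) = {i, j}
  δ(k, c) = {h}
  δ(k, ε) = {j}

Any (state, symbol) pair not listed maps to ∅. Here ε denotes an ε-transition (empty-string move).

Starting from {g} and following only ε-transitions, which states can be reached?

{g}

Begin with {g}.
No ε-moves leave this set, so the closure equals the set itself.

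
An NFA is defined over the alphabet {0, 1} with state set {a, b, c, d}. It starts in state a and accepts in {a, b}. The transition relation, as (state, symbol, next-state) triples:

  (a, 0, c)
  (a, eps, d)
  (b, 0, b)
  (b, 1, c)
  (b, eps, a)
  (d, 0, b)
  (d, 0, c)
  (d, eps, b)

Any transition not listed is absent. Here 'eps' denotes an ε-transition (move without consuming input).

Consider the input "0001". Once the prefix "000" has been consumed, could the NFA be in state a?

Start: ε-closure({a}) = {a, b, d}.
Read '0': {a, b, d} → {a, b, c, d}.
Read '0': {a, b, c, d} → {a, b, c, d}.
Read '0': {a, b, c, d} → {a, b, c, d}.
State a is in {a, b, c, d}.

Yes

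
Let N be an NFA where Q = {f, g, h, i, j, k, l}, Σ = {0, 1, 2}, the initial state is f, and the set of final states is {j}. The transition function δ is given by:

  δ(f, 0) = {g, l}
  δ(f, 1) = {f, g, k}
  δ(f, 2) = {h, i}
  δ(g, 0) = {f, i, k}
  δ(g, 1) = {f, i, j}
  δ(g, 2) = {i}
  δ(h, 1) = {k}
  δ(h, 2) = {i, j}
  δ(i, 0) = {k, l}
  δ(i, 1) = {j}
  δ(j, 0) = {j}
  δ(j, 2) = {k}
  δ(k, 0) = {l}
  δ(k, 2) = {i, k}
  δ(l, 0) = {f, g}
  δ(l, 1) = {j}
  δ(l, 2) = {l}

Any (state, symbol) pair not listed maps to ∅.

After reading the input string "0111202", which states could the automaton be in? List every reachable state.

{i, k, l}

Start in {f}.
Read '0': f→{g, l}; now {g, l}.
Read '1': g→{f, i, j}, l→{j}; now {f, i, j}.
Read '1': f→{f, g, k}, i→{j}, j→∅; now {f, g, j, k}.
Read '1': f→{f, g, k}, g→{f, i, j}, j→∅, k→∅; now {f, g, i, j, k}.
Read '2': f→{h, i}, g→{i}, i→∅, j→{k}, k→{i, k}; now {h, i, k}.
Read '0': h→∅, i→{k, l}, k→{l}; now {k, l}.
Read '2': k→{i, k}, l→{l}; now {i, k, l}.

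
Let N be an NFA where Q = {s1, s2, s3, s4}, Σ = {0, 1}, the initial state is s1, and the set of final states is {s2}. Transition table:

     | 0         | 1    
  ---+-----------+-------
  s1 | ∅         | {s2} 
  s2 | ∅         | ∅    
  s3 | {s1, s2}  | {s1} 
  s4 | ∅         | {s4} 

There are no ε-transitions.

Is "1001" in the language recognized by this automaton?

No

Start in {s1}.
Read '1': s1→{s2}; now {s2}.
Read '0': s2→∅; now ∅.
The set is empty and remains empty for the remaining 2 symbols.
The final set ∅ contains no accepting state.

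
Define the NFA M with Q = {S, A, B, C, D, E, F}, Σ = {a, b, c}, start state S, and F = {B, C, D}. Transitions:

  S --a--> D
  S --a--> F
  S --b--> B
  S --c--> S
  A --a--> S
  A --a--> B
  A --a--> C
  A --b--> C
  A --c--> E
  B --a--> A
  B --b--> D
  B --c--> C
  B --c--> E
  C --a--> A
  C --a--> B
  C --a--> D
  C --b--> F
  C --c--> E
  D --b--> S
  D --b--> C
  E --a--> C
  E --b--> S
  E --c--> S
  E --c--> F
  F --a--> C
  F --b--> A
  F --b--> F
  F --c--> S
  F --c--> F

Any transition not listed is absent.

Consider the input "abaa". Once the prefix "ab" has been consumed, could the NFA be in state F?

Yes

Start in {S}.
Read 'a': S→{D, F}; now {D, F}.
Read 'b': D→{S, C}, F→{A, F}; now {S, A, C, F}.
State F is in {S, A, C, F}.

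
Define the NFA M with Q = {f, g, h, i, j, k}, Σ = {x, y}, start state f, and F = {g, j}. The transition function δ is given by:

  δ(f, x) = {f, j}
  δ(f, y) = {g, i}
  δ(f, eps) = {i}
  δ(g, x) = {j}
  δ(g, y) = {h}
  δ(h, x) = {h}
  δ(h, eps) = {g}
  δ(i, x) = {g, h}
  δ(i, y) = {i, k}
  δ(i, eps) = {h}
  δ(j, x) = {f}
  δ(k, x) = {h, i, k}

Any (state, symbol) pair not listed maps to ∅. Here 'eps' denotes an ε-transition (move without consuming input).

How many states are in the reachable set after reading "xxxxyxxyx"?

5

Start: ε-closure({f}) = {f, g, h, i}.
Read 'x': {f, g, h, i} → {f, g, h, i, j}.
Read 'x': {f, g, h, i, j} → {f, g, h, i, j}.
Read 'x': {f, g, h, i, j} → {f, g, h, i, j}.
Read 'x': {f, g, h, i, j} → {f, g, h, i, j}.
Read 'y': {f, g, h, i, j} → {g, h, i, k}.
Read 'x': {g, h, i, k} → {g, h, i, j, k}.
Read 'x': {g, h, i, j, k} → {f, g, h, i, j, k}.
Read 'y': {f, g, h, i, j, k} → {g, h, i, k}.
Read 'x': {g, h, i, k} → {g, h, i, j, k}.
That set has 5 states.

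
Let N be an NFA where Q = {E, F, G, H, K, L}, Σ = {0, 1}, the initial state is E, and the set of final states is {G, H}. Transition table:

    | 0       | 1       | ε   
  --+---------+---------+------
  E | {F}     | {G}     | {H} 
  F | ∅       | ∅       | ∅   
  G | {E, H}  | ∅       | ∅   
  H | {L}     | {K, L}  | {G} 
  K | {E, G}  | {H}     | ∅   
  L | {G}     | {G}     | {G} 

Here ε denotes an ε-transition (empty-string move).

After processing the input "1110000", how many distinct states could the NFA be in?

5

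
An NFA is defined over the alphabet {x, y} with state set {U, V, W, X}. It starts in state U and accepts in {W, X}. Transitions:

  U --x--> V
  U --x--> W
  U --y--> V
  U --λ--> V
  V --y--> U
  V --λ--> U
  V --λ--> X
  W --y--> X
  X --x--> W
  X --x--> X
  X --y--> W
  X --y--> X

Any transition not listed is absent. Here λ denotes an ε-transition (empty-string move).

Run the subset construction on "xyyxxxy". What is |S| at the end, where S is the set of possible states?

Start: ε-closure({U}) = {U, V, X}.
Read 'x': U→{V, W}, V→∅, X→{W, X}; union {V, W, X}; ε-closure = {U, V, W, X}.
Read 'y': U→{V}, V→{U}, W→{X}, X→{W, X}; now {U, V, W, X}.
Read 'y': U→{V}, V→{U}, W→{X}, X→{W, X}; now {U, V, W, X}.
Read 'x': U→{V, W}, V→∅, W→∅, X→{W, X}; union {V, W, X}; ε-closure = {U, V, W, X}.
Read 'x': U→{V, W}, V→∅, W→∅, X→{W, X}; union {V, W, X}; ε-closure = {U, V, W, X}.
Read 'x': U→{V, W}, V→∅, W→∅, X→{W, X}; union {V, W, X}; ε-closure = {U, V, W, X}.
Read 'y': U→{V}, V→{U}, W→{X}, X→{W, X}; now {U, V, W, X}.
That set has 4 states.

4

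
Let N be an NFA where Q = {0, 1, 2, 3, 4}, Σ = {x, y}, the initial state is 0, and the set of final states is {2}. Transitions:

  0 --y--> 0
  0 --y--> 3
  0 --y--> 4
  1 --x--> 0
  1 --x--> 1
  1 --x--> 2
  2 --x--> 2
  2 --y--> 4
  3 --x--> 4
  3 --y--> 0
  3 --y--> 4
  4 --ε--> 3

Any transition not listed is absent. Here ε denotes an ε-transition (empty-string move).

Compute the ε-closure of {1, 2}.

{1, 2}

Begin with {1, 2}.
No ε-moves leave this set, so the closure equals the set itself.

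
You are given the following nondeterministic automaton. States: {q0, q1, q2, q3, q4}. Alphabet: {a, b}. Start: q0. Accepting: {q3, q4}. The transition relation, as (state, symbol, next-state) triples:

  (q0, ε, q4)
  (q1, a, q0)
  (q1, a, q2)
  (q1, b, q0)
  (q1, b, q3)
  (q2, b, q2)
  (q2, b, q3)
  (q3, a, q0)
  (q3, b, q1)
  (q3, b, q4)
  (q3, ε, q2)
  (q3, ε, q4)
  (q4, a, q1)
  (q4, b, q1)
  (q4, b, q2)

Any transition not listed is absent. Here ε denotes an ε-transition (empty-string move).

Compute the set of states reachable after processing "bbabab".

Start: ε-closure({q0}) = {q0, q4}.
Read 'b': q0→∅, q4→{q1, q2}; now {q1, q2}.
Read 'b': q1→{q0, q3}, q2→{q2, q3}; union {q0, q2, q3}; ε-closure = {q0, q2, q3, q4}.
Read 'a': q0→∅, q2→∅, q3→{q0}, q4→{q1}; union {q0, q1}; ε-closure = {q0, q1, q4}.
Read 'b': q0→∅, q1→{q0, q3}, q4→{q1, q2}; union {q0, q1, q2, q3}; ε-closure = {q0, q1, q2, q3, q4}.
Read 'a': q0→∅, q1→{q0, q2}, q2→∅, q3→{q0}, q4→{q1}; union {q0, q1, q2}; ε-closure = {q0, q1, q2, q4}.
Read 'b': q0→∅, q1→{q0, q3}, q2→{q2, q3}, q4→{q1, q2}; union {q0, q1, q2, q3}; ε-closure = {q0, q1, q2, q3, q4}.

{q0, q1, q2, q3, q4}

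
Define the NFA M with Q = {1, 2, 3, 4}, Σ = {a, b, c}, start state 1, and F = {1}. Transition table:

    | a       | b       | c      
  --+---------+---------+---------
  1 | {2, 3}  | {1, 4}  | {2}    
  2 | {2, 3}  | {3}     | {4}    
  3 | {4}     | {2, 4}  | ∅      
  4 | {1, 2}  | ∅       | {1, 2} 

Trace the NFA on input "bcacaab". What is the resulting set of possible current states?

{2, 3, 4}

Start in {1}.
Read 'b': 1→{1, 4}; now {1, 4}.
Read 'c': 1→{2}, 4→{1, 2}; now {1, 2}.
Read 'a': 1→{2, 3}, 2→{2, 3}; now {2, 3}.
Read 'c': 2→{4}, 3→∅; now {4}.
Read 'a': 4→{1, 2}; now {1, 2}.
Read 'a': 1→{2, 3}, 2→{2, 3}; now {2, 3}.
Read 'b': 2→{3}, 3→{2, 4}; now {2, 3, 4}.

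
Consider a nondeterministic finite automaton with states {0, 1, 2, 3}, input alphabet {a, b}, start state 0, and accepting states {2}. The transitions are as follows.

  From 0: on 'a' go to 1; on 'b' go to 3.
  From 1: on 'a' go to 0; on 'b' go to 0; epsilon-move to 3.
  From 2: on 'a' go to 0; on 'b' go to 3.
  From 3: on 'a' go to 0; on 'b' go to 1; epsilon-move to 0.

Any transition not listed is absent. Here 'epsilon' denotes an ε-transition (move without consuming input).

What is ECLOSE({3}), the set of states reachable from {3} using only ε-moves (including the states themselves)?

Begin with {3}.
ε-move 3 → 0; add 0.

{0, 3}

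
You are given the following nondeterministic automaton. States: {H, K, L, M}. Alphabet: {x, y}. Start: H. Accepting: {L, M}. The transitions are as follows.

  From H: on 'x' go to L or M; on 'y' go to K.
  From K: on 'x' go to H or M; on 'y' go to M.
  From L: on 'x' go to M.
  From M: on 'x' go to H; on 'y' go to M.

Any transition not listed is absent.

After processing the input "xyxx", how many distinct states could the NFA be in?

Start in {H}.
Read 'x': H→{L, M}; now {L, M}.
Read 'y': L→∅, M→{M}; now {M}.
Read 'x': M→{H}; now {H}.
Read 'x': H→{L, M}; now {L, M}.
That set has 2 states.

2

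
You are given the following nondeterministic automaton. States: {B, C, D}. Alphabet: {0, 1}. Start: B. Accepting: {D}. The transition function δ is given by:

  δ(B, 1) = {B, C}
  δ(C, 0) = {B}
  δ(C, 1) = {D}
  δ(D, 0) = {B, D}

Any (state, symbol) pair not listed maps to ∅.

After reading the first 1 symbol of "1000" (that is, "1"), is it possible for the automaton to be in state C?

Yes

Start in {B}.
Read '1': B→{B, C}; now {B, C}.
State C is in {B, C}.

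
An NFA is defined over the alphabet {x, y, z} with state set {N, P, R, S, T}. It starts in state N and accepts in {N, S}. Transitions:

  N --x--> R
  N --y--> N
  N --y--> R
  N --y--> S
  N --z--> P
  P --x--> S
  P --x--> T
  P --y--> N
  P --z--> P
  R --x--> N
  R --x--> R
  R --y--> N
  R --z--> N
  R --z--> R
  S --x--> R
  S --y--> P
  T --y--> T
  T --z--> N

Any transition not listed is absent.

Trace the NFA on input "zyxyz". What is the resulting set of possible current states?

{P}

Start in {N}.
Read 'z': {N} → {P}.
Read 'y': {P} → {N}.
Read 'x': {N} → {R}.
Read 'y': {R} → {N}.
Read 'z': {N} → {P}.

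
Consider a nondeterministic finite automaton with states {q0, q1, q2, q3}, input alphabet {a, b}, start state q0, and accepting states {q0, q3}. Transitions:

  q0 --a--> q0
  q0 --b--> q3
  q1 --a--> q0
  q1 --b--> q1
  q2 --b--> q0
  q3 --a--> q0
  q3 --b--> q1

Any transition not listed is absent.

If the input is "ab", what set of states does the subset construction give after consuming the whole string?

Start in {q0}.
Read 'a': q0→{q0}; now {q0}.
Read 'b': q0→{q3}; now {q3}.

{q3}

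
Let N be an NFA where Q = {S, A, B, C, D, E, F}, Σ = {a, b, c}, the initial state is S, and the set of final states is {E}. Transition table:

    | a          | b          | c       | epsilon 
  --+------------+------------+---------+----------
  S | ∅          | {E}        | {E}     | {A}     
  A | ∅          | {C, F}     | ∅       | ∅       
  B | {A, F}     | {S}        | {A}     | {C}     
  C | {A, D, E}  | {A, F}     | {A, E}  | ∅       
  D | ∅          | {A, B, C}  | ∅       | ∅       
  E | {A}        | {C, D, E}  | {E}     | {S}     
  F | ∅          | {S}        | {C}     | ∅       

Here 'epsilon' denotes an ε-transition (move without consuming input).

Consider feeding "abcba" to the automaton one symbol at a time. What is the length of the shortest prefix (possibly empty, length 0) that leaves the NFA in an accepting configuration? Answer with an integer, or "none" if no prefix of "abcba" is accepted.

none

Start: ε-closure({S}) = {S, A}.
Read 'a': S→∅, A→∅; now ∅.
The set is empty and remains empty for the remaining 4 symbols.
No reachable set along the way intersects F.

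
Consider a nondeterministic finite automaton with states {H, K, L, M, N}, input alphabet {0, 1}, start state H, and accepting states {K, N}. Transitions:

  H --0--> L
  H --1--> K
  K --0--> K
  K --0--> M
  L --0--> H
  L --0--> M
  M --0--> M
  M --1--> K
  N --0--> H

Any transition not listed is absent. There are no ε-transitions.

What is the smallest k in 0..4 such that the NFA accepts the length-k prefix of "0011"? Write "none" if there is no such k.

3

Start in {H}.
Read '0': H→{L}; now {L}.
Read '0': L→{H, M}; now {H, M}.
Read '1': H→{K}, M→{K}; now {K}.
None of the earlier sets intersect F, but {K} does.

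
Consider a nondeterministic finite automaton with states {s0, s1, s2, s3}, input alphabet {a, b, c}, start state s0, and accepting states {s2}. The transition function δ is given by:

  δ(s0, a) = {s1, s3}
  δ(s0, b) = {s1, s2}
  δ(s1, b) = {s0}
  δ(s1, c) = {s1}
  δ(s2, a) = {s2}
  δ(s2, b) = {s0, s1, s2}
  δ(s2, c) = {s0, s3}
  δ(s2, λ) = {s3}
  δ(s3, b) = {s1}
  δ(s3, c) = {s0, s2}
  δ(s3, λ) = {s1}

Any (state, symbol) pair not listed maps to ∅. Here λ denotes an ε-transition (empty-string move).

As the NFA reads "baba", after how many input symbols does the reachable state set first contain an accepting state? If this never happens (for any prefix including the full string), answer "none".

Start in {s0}.
Read 'b': {s0} → {s1, s2, s3}.
None of the earlier sets intersect F, but {s1, s2, s3} does.

1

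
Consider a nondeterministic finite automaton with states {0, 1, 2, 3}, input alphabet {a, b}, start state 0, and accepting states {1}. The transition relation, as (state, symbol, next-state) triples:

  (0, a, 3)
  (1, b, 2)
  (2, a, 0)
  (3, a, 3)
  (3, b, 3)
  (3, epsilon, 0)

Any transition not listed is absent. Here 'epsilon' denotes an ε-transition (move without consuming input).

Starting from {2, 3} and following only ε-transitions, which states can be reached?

Begin with {2, 3}.
ε-move 3 → 0; add 0.

{0, 2, 3}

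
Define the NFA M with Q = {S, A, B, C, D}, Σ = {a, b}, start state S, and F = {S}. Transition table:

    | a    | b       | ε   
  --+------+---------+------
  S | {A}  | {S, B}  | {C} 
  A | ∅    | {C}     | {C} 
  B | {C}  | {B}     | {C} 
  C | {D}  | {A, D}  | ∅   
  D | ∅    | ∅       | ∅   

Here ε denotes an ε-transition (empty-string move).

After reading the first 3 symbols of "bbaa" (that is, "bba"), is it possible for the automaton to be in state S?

Start: ε-closure({S}) = {S, C}.
Read 'b': S→{S, B}, C→{A, D}; union {S, A, B, D}; ε-closure = {S, A, B, C, D}.
Read 'b': S→{S, B}, A→{C}, B→{B}, C→{A, D}, D→∅; now {S, A, B, C, D}.
Read 'a': S→{A}, A→∅, B→{C}, C→{D}, D→∅; now {A, C, D}.
State S is not in {A, C, D}.

No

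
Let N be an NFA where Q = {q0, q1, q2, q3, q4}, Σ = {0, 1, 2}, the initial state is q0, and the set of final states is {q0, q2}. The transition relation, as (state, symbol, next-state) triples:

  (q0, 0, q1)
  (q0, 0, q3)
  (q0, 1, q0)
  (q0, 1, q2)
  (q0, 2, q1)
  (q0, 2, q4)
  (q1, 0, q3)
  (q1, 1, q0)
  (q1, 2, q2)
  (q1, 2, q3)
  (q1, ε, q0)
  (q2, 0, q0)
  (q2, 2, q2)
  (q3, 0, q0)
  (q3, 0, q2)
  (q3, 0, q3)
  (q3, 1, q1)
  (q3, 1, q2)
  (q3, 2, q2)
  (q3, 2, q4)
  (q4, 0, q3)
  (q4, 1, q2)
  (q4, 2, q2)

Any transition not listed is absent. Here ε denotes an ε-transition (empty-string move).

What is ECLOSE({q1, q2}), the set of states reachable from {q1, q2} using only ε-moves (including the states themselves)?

{q0, q1, q2}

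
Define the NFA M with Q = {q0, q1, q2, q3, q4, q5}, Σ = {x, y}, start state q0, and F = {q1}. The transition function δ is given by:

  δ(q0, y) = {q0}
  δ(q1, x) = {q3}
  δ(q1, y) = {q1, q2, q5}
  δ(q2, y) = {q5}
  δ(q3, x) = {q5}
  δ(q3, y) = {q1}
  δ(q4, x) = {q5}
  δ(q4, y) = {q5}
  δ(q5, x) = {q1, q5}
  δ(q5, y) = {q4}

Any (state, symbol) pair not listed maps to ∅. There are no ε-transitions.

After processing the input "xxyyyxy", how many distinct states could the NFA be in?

0

Start in {q0}.
Read 'x': q0→∅; now ∅.
The set is empty and remains empty for the remaining 6 symbols.
That set has 0 states.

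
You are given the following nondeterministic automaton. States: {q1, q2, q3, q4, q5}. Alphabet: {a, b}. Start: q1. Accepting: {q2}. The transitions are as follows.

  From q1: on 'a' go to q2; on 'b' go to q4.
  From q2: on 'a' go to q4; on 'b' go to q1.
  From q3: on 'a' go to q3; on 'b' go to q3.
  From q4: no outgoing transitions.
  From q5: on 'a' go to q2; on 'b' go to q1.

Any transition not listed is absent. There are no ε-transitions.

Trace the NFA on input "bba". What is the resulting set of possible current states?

∅

Start in {q1}.
Read 'b': {q1} → {q4}.
Read 'b': {q4} → ∅.
The set is empty and remains empty for the remaining 1 symbol.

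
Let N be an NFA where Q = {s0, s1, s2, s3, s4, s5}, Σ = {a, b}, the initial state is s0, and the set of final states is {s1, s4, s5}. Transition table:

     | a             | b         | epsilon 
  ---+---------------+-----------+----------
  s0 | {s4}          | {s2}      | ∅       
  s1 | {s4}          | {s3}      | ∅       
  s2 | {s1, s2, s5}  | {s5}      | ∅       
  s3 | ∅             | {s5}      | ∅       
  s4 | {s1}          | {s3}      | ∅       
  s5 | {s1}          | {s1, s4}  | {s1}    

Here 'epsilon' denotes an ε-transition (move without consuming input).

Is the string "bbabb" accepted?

Yes

Start in {s0}.
Read 'b': {s0} → {s2}.
Read 'b': {s2} → {s1, s5}.
Read 'a': {s1, s5} → {s1, s4}.
Read 'b': {s1, s4} → {s3}.
Read 'b': {s3} → {s1, s5}.
The final set {s1, s5} contains the accepting states s1, s5.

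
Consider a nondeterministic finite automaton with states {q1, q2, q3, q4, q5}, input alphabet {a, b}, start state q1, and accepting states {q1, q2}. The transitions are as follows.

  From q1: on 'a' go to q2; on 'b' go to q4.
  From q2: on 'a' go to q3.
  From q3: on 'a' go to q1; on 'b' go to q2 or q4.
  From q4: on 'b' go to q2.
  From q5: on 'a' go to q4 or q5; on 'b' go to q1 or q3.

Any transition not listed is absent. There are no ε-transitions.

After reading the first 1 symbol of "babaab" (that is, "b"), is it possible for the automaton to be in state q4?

Start in {q1}.
Read 'b': q1→{q4}; now {q4}.
State q4 is in {q4}.

Yes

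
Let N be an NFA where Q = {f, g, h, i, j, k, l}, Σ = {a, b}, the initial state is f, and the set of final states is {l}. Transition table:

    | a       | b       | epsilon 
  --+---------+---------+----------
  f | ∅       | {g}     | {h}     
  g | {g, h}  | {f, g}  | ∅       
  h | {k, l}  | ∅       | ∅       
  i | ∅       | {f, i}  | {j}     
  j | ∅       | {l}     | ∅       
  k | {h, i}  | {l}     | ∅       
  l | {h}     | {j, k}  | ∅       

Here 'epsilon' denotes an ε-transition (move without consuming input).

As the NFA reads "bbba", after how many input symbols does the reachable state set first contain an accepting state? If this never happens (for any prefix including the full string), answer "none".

4

Start: ε-closure({f}) = {f, h}.
Read 'b': f→{g}, h→∅; now {g}.
Read 'b': g→{f, g}; union {f, g}; ε-closure = {f, g, h}.
Read 'b': f→{g}, g→{f, g}, h→∅; union {f, g}; ε-closure = {f, g, h}.
Read 'a': f→∅, g→{g, h}, h→{k, l}; now {g, h, k, l}.
None of the earlier sets intersect F, but {g, h, k, l} does.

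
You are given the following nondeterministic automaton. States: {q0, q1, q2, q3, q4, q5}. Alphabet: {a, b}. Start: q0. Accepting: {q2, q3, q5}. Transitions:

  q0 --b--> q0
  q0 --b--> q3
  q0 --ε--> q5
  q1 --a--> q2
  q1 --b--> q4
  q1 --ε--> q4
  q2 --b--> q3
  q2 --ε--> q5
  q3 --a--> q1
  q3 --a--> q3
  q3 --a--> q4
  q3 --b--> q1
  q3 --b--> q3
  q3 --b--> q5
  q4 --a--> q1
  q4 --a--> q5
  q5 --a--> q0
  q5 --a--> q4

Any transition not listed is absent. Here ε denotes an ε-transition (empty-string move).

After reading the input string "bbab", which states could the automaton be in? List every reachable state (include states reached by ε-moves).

{q0, q1, q3, q4, q5}

Start: ε-closure({q0}) = {q0, q5}.
Read 'b': {q0, q5} → {q0, q3, q5}.
Read 'b': {q0, q3, q5} → {q0, q1, q3, q4, q5}.
Read 'a': {q0, q1, q3, q4, q5} → {q0, q1, q2, q3, q4, q5}.
Read 'b': {q0, q1, q2, q3, q4, q5} → {q0, q1, q3, q4, q5}.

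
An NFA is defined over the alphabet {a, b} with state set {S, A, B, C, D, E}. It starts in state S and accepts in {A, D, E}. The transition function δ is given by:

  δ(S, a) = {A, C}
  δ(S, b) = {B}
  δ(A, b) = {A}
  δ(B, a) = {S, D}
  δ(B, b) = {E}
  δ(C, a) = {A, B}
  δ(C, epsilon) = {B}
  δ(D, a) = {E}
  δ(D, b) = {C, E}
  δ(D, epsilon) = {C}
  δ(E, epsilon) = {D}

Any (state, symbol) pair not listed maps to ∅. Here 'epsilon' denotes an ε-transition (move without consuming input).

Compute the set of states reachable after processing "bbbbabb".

{A, B, C, D, E}

Start in {S}.
Read 'b': {S} → {B}.
Read 'b': {B} → {B, C, D, E}.
Read 'b': {B, C, D, E} → {B, C, D, E}.
Read 'b': {B, C, D, E} → {B, C, D, E}.
Read 'a': {B, C, D, E} → {S, A, B, C, D, E}.
Read 'b': {S, A, B, C, D, E} → {A, B, C, D, E}.
Read 'b': {A, B, C, D, E} → {A, B, C, D, E}.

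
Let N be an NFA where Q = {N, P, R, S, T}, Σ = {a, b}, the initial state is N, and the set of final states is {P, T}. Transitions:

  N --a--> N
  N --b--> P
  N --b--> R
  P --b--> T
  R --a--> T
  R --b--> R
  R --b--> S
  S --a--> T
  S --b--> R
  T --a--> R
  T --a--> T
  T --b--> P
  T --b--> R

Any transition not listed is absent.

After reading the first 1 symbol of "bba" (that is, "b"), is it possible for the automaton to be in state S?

Start in {N}.
Read 'b': {N} → {P, R}.
State S is not in {P, R}.

No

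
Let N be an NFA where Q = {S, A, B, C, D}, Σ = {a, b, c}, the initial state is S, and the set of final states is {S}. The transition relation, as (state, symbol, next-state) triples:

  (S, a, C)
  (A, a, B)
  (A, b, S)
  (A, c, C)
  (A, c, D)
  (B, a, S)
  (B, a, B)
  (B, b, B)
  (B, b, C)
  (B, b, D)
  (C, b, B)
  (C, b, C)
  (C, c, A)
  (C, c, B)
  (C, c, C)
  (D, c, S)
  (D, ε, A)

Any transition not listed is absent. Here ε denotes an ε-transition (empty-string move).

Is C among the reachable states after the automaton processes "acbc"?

Yes

Start in {S}.
Read 'a': {S} → {C}.
Read 'c': {C} → {A, B, C}.
Read 'b': {A, B, C} → {S, A, B, C, D}.
Read 'c': {S, A, B, C, D} → {S, A, B, C, D}.
State C is in {S, A, B, C, D}.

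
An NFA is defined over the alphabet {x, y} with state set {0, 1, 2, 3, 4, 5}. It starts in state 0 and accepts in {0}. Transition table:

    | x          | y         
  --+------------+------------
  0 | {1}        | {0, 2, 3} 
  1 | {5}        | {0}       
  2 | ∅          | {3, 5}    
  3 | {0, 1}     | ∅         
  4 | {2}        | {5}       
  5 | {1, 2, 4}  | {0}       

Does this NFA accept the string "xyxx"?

No

Start in {0}.
Read 'x': {0} → {1}.
Read 'y': {1} → {0}.
Read 'x': {0} → {1}.
Read 'x': {1} → {5}.
The final set {5} contains no accepting state.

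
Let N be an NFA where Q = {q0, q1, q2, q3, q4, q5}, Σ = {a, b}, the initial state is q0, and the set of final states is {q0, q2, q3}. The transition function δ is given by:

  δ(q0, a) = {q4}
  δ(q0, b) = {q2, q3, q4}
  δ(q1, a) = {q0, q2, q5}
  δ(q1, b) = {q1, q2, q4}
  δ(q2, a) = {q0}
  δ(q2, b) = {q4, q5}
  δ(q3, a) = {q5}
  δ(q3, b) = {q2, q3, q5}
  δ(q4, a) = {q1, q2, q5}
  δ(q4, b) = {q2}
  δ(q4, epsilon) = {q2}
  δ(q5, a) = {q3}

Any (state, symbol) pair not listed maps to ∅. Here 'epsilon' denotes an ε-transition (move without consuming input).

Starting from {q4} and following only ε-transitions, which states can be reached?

{q2, q4}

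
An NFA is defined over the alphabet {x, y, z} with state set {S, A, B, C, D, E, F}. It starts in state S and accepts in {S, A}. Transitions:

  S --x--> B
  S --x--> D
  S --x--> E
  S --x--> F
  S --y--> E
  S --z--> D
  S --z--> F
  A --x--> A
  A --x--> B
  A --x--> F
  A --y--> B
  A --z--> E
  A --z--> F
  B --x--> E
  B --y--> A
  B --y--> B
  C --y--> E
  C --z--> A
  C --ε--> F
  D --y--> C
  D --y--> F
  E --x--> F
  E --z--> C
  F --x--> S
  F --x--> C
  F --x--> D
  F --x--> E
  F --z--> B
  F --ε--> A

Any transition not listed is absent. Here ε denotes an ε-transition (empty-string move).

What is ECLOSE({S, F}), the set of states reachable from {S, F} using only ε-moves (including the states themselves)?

{S, A, F}

Begin with {S, F}.
ε-move F → A; add A.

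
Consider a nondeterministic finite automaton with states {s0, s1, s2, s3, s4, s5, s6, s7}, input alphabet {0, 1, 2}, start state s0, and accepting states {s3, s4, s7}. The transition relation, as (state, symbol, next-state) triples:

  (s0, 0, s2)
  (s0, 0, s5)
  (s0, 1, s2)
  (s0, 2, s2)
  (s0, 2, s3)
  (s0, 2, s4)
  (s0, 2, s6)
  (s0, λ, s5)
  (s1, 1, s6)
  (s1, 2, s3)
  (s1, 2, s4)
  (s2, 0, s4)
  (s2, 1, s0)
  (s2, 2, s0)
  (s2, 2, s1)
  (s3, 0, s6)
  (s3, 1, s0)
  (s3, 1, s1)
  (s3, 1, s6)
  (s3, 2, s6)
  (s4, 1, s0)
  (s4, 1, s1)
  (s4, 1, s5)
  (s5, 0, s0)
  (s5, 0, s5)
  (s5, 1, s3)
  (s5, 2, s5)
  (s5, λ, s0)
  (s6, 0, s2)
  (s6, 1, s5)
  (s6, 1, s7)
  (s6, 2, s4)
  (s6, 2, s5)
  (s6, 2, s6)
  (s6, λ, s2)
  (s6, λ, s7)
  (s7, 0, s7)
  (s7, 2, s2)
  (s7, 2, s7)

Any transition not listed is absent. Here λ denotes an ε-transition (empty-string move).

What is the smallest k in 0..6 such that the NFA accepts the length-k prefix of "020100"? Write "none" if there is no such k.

2

Start: ε-closure({s0}) = {s0, s5}.
Read '0': s0→{s2, s5}, s5→{s0, s5}; now {s0, s2, s5}.
Read '2': s0→{s2, s3, s4, s6}, s2→{s0, s1}, s5→{s5}; union {s0, s1, s2, s3, s4, s5, s6}; ε-closure = {s0, s1, s2, s3, s4, s5, s6, s7}.
None of the earlier sets intersect F, but {s0, s1, s2, s3, s4, s5, s6, s7} does.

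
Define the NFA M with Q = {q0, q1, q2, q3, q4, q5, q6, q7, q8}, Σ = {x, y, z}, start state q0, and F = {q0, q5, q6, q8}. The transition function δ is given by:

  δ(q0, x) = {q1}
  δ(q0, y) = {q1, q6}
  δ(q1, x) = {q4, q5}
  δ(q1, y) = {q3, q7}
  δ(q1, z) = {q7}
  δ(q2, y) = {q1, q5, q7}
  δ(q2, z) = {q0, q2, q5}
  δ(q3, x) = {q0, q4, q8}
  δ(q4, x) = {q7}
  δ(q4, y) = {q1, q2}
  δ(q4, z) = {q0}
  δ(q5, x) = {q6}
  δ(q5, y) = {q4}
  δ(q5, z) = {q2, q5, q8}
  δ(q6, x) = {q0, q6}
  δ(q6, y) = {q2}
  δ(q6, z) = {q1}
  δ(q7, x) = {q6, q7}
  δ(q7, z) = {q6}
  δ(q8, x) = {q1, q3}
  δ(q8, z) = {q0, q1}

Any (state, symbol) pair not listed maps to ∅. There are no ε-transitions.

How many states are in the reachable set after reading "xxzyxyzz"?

6

Start in {q0}.
Read 'x': q0→{q1}; now {q1}.
Read 'x': q1→{q4, q5}; now {q4, q5}.
Read 'z': q4→{q0}, q5→{q2, q5, q8}; now {q0, q2, q5, q8}.
Read 'y': q0→{q1, q6}, q2→{q1, q5, q7}, q5→{q4}, q8→∅; now {q1, q4, q5, q6, q7}.
Read 'x': q1→{q4, q5}, q4→{q7}, q5→{q6}, q6→{q0, q6}, q7→{q6, q7}; now {q0, q4, q5, q6, q7}.
Read 'y': q0→{q1, q6}, q4→{q1, q2}, q5→{q4}, q6→{q2}, q7→∅; now {q1, q2, q4, q6}.
Read 'z': q1→{q7}, q2→{q0, q2, q5}, q4→{q0}, q6→{q1}; now {q0, q1, q2, q5, q7}.
Read 'z': q0→∅, q1→{q7}, q2→{q0, q2, q5}, q5→{q2, q5, q8}, q7→{q6}; now {q0, q2, q5, q6, q7, q8}.
That set has 6 states.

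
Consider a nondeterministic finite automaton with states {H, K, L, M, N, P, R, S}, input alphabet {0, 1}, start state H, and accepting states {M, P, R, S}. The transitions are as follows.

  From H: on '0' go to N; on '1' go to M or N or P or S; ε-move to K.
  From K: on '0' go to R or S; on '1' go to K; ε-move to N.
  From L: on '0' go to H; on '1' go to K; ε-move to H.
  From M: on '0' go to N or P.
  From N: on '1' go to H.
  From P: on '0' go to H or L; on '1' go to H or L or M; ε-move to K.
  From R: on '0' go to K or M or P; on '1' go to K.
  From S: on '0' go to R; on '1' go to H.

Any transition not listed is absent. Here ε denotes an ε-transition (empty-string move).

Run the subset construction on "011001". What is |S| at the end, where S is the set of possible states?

7

Start: ε-closure({H}) = {H, K, N}.
Read '0': H→{N}, K→{R, S}, N→∅; now {N, R, S}.
Read '1': N→{H}, R→{K}, S→{H}; union {H, K}; ε-closure = {H, K, N}.
Read '1': H→{M, N, P, S}, K→{K}, N→{H}; now {H, K, M, N, P, S}.
Read '0': H→{N}, K→{R, S}, M→{N, P}, N→∅, P→{H, L}, S→{R}; union {H, L, N, P, R, S}; ε-closure = {H, K, L, N, P, R, S}.
Read '0': H→{N}, K→{R, S}, L→{H}, N→∅, P→{H, L}, R→{K, M, P}, S→{R}; now {H, K, L, M, N, P, R, S}.
Read '1': H→{M, N, P, S}, K→{K}, L→{K}, M→∅, N→{H}, P→{H, L, M}, R→{K}, S→{H}; now {H, K, L, M, N, P, S}.
That set has 7 states.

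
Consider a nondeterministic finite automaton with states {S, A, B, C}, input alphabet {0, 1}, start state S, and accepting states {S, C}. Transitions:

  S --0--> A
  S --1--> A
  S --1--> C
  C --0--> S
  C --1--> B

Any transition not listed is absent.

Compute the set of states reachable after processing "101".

{A, C}

Start in {S}.
Read '1': S→{A, C}; now {A, C}.
Read '0': A→∅, C→{S}; now {S}.
Read '1': S→{A, C}; now {A, C}.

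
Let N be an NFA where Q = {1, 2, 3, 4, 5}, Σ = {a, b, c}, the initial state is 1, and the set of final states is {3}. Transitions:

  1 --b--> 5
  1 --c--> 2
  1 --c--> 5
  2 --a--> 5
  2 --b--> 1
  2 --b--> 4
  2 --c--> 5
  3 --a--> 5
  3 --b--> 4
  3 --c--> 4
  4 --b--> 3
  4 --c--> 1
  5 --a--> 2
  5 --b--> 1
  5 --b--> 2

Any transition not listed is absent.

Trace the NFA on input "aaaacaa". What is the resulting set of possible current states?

Start in {1}.
Read 'a': 1→∅; now ∅.
The set is empty and remains empty for the remaining 6 symbols.

∅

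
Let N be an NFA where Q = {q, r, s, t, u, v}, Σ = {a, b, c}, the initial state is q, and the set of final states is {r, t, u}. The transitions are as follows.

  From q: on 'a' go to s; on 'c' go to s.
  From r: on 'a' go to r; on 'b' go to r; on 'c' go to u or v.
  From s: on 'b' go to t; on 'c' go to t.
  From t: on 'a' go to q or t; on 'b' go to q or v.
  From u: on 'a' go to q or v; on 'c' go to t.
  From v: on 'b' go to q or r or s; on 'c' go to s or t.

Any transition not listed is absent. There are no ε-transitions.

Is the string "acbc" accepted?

Yes

Start in {q}.
Read 'a': q→{s}; now {s}.
Read 'c': s→{t}; now {t}.
Read 'b': t→{q, v}; now {q, v}.
Read 'c': q→{s}, v→{s, t}; now {s, t}.
The final set {s, t} contains the accepting state t.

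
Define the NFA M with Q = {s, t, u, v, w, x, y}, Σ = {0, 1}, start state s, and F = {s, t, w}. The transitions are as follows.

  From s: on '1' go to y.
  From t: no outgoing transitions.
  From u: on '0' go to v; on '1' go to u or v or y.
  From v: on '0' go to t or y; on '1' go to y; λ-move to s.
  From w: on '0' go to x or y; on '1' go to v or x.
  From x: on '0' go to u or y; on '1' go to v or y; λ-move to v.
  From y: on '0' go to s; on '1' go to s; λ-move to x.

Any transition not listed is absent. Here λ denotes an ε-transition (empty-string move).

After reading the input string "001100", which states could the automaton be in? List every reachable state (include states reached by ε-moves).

∅

Start in {s}.
Read '0': {s} → ∅.
The set is empty and remains empty for the remaining 5 symbols.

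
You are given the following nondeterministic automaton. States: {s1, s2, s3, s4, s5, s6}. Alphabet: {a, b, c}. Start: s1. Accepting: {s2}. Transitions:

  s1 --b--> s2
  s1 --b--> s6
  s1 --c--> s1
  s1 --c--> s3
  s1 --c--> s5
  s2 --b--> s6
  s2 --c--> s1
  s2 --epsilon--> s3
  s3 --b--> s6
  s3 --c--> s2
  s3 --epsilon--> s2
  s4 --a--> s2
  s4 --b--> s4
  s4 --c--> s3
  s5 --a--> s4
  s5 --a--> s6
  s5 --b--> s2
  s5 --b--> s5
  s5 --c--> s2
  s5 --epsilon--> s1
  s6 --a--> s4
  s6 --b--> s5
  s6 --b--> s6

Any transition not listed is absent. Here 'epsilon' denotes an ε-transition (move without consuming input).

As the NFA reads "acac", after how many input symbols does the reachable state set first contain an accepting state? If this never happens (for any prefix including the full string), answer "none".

Start in {s1}.
Read 'a': {s1} → ∅.
The set is empty and remains empty for the remaining 3 symbols.
No reachable set along the way intersects F.

none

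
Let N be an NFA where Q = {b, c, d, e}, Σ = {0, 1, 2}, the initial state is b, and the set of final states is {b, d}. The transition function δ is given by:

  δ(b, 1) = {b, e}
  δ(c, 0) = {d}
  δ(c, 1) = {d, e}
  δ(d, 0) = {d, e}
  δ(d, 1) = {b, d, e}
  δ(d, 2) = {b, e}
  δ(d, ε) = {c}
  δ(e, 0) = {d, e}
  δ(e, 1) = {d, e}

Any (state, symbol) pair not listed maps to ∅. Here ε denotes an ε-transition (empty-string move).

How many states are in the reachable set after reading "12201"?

0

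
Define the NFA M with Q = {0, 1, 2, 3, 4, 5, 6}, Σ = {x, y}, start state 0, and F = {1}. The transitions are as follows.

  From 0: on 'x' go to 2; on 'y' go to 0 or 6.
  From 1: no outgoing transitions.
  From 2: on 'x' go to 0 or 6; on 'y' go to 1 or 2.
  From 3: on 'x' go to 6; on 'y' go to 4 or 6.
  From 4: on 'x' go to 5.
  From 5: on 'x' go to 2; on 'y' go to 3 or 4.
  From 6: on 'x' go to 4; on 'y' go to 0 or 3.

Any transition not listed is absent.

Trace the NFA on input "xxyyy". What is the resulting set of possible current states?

{0, 3, 4, 6}

Start in {0}.
Read 'x': {0} → {2}.
Read 'x': {2} → {0, 6}.
Read 'y': {0, 6} → {0, 3, 6}.
Read 'y': {0, 3, 6} → {0, 3, 4, 6}.
Read 'y': {0, 3, 4, 6} → {0, 3, 4, 6}.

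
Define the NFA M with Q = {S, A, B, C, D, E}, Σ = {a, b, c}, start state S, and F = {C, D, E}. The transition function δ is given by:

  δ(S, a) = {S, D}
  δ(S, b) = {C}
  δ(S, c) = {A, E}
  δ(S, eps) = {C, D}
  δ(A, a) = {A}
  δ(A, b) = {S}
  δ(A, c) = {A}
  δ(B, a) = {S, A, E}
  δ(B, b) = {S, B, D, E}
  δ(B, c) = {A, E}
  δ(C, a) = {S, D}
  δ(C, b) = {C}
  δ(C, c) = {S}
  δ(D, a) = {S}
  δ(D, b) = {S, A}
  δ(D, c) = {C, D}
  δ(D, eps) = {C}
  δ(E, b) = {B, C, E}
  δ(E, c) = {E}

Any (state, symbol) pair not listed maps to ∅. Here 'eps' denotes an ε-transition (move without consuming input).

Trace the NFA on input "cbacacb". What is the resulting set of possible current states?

Start: ε-closure({S}) = {S, C, D}.
Read 'c': {S, C, D} → {S, A, C, D, E}.
Read 'b': {S, A, C, D, E} → {S, A, B, C, D, E}.
Read 'a': {S, A, B, C, D, E} → {S, A, C, D, E}.
Read 'c': {S, A, C, D, E} → {S, A, C, D, E}.
Read 'a': {S, A, C, D, E} → {S, A, C, D}.
Read 'c': {S, A, C, D} → {S, A, C, D, E}.
Read 'b': {S, A, C, D, E} → {S, A, B, C, D, E}.

{S, A, B, C, D, E}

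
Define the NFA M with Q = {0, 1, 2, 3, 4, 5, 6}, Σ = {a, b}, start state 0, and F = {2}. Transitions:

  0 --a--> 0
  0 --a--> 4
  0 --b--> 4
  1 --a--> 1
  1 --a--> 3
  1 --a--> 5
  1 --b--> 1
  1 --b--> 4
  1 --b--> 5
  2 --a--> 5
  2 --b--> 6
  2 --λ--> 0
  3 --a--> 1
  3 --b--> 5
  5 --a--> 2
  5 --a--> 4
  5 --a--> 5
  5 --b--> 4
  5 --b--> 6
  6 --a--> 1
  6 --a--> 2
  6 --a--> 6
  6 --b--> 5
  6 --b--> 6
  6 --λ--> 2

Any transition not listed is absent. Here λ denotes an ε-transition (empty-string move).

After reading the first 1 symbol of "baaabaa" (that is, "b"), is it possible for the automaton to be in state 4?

Yes

Start in {0}.
Read 'b': 0→{4}; now {4}.
State 4 is in {4}.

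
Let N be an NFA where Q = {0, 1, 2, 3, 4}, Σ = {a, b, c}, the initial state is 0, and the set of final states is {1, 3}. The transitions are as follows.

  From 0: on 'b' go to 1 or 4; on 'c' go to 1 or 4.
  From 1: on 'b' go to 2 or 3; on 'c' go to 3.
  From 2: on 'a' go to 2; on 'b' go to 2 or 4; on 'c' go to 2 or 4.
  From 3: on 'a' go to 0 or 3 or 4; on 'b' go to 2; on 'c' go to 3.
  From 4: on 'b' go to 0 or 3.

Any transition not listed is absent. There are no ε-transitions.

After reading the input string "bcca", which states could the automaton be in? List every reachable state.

{0, 3, 4}

Start in {0}.
Read 'b': 0→{1, 4}; now {1, 4}.
Read 'c': 1→{3}, 4→∅; now {3}.
Read 'c': 3→{3}; now {3}.
Read 'a': 3→{0, 3, 4}; now {0, 3, 4}.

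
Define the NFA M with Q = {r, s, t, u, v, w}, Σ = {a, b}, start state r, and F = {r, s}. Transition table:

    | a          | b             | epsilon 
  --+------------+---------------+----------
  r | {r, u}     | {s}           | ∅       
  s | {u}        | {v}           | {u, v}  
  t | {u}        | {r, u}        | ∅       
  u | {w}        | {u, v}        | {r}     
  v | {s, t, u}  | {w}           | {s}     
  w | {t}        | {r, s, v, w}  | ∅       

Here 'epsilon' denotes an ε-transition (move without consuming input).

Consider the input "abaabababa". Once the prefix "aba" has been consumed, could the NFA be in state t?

Start in {r}.
Read 'a': {r} → {r, u}.
Read 'b': {r, u} → {r, s, u, v}.
Read 'a': {r, s, u, v} → {r, s, t, u, v, w}.
State t is in {r, s, t, u, v, w}.

Yes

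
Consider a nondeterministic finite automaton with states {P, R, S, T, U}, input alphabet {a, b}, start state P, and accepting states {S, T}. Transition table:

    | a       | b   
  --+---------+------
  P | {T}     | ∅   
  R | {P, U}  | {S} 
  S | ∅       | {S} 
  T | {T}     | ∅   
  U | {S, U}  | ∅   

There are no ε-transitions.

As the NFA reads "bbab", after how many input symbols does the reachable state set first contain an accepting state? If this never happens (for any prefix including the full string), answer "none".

Start in {P}.
Read 'b': P→∅; now ∅.
The set is empty and remains empty for the remaining 3 symbols.
No reachable set along the way intersects F.

none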